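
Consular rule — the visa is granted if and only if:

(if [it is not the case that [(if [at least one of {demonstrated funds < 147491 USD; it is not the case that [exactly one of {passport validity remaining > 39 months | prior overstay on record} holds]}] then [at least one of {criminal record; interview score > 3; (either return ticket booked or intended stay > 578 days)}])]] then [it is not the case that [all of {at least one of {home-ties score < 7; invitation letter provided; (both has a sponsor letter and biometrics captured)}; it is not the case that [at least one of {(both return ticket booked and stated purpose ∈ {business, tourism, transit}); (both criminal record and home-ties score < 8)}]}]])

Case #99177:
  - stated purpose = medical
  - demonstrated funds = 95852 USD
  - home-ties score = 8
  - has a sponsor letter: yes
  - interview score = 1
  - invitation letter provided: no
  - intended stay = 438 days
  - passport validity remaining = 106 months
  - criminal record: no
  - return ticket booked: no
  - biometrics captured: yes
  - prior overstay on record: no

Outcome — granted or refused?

Atomic conditions:
  demonstrated funds < 147491 USD: 95852 < 147491 is true
  passport validity remaining > 39 months: 106 > 39 is true
  prior overstay on record: no → false
  criminal record: no → false
  interview score > 3: 1 > 3 is false
  return ticket booked: no → false
  intended stay > 578 days: 438 > 578 is false
  home-ties score < 7: 8 < 7 is false
  invitation letter provided: no → false
  has a sponsor letter: yes → true
  biometrics captured: yes → true
  stated purpose ∈ {business, tourism, transit}: medical is not in the set → false
  home-ties score < 8: 8 < 8 is false
Combine:
[1.1.1.2.1] exactly-one(true, false) = true
[1.1.1.2] NOT true = false
[1.1.1] true OR false = true
[1.1.2.3] false OR false = false
[1.1.2] false OR false OR false = false
[1.1] true → false = false
[1] NOT false = true
[2.1.1.3] true AND true = true
[2.1.1] false OR false OR true = true
[2.1.2.1.1] false AND false = false
[2.1.2.1.2] false AND false = false
[2.1.2.1] false OR false = false
[2.1.2] NOT false = true
[2.1] true AND true = true
[2] NOT true = false
[root] true → false = false
Overall: false → refused

Refused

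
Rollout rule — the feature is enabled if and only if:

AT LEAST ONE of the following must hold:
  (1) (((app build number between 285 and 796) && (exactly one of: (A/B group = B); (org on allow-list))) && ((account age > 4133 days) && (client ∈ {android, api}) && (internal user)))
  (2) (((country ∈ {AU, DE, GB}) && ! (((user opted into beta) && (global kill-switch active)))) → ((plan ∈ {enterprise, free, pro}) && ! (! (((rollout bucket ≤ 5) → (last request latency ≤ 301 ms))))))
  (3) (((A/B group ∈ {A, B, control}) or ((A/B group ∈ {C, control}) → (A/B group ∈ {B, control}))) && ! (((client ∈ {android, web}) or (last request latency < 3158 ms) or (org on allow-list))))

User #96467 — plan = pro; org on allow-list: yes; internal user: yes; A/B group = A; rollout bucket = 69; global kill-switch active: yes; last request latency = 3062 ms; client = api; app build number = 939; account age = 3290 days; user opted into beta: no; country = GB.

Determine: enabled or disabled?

Enabled

Atomic conditions:
  app build number between 285 and 796: 939 in [285, 796] is false
  A/B group = B: A == B is false
  org on allow-list: yes → true
  account age > 4133 days: 3290 > 4133 is false
  client ∈ {android, api}: api is in the set → true
  internal user: yes → true
  country ∈ {AU, DE, GB}: GB is in the set → true
  user opted into beta: no → false
  global kill-switch active: yes → true
  plan ∈ {enterprise, free, pro}: pro is in the set → true
  rollout bucket ≤ 5: 69 ≤ 5 is false
  last request latency ≤ 301 ms: 3062 ≤ 301 is false
  A/B group ∈ {A, B, control}: A is in the set → true
  A/B group ∈ {C, control}: A is not in the set → false
  A/B group ∈ {B, control}: A is not in the set → false
  client ∈ {android, web}: api is not in the set → false
  last request latency < 3158 ms: 3062 < 3158 is true
Combine:
[1.1.2] exactly-one(false, true) = true
[1.1] false AND true = false
[1.2] false AND true AND true = false
[1] false AND false = false
[2.1.2.1] false AND true = false
[2.1.2] NOT false = true
[2.1] true AND true = true
[2.2.2.1.1] false → false (antecedent false ⇒ implication holds) = true
[2.2.2.1] NOT true = false
[2.2.2] NOT false = true
[2.2] true AND true = true
[2] true → true = true
[3.1.2] false → false (antecedent false ⇒ implication holds) = true
[3.1] true OR true = true
[3.2.1] false OR true OR true = true
[3.2] NOT true = false
[3] true AND false = false
[root] false OR true OR false = true
Overall: true → enabled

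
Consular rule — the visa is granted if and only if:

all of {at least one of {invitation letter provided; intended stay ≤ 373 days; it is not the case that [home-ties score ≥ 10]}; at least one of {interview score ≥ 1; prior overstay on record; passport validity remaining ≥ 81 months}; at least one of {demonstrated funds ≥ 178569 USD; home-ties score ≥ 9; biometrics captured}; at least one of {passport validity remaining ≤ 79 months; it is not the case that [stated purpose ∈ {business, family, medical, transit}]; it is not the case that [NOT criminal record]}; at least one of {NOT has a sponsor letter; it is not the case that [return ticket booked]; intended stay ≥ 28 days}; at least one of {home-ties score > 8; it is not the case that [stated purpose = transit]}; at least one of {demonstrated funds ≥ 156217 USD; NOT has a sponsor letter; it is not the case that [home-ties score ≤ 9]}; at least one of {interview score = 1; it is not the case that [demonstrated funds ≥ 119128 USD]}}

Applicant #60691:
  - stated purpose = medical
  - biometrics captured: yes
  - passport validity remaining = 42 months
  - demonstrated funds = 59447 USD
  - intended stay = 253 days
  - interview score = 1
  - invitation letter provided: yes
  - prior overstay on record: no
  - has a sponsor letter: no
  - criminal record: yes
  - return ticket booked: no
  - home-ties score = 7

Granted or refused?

Granted

Atomic conditions:
  invitation letter provided: yes → true
  intended stay ≤ 373 days: 253 ≤ 373 is true
  home-ties score ≥ 10: 7 ≥ 10 is false
  interview score ≥ 1: 1 ≥ 1 is true
  prior overstay on record: no → false
  passport validity remaining ≥ 81 months: 42 ≥ 81 is false
  demonstrated funds ≥ 178569 USD: 59447 ≥ 178569 is false
  home-ties score ≥ 9: 7 ≥ 9 is false
  biometrics captured: yes → true
  passport validity remaining ≤ 79 months: 42 ≤ 79 is true
  stated purpose ∈ {business, family, medical, transit}: medical is in the set → true
  NOT criminal record: yes → false
  NOT has a sponsor letter: no → true
  return ticket booked: no → false
  intended stay ≥ 28 days: 253 ≥ 28 is true
  home-ties score > 8: 7 > 8 is false
  stated purpose = transit: medical == transit is false
  demonstrated funds ≥ 156217 USD: 59447 ≥ 156217 is false
  home-ties score ≤ 9: 7 ≤ 9 is true
  interview score = 1: 1 == 1 is true
  demonstrated funds ≥ 119128 USD: 59447 ≥ 119128 is false
Combine:
[1.3] NOT false = true
[1] true OR true OR true = true
[2] true OR false OR false = true
[3] false OR false OR true = true
[4.2] NOT true = false
[4.3] NOT false = true
[4] true OR false OR true = true
[5.2] NOT false = true
[5] true OR true OR true = true
[6.2] NOT false = true
[6] false OR true = true
[7.3] NOT true = false
[7] false OR true OR false = true
[8.2] NOT false = true
[8] true OR true = true
[root] true AND true AND true AND true AND true AND true AND true AND true = true
Overall: true → granted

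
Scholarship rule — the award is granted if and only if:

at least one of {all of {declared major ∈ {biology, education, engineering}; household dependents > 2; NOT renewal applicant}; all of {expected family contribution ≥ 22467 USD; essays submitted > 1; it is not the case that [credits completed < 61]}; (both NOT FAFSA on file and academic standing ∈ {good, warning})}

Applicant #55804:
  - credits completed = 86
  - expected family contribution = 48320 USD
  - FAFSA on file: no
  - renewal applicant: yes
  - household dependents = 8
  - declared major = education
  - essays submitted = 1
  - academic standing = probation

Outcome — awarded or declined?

Declined

Atomic conditions:
  declared major ∈ {biology, education, engineering}: education is in the set → true
  household dependents > 2: 8 > 2 is true
  NOT renewal applicant: yes → false
  expected family contribution ≥ 22467 USD: 48320 ≥ 22467 is true
  essays submitted > 1: 1 > 1 is false
  credits completed < 61: 86 < 61 is false
  NOT FAFSA on file: no → true
  academic standing ∈ {good, warning}: probation is not in the set → false
Combine:
[1] true AND true AND false = false
[2.3] NOT false = true
[2] true AND false AND true = false
[3] true AND false = false
[root] false OR false OR false = false
Overall: false → declined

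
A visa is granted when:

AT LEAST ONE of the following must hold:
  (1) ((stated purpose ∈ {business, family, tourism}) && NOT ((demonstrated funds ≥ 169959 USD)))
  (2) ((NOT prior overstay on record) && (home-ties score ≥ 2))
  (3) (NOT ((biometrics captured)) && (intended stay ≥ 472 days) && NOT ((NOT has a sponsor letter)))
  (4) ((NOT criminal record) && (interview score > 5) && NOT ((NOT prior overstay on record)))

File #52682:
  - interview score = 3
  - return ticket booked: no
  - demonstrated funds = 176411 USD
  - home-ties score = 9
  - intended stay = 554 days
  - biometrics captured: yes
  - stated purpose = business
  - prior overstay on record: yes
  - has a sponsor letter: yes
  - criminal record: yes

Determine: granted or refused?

Atomic conditions:
  stated purpose ∈ {business, family, tourism}: business is in the set → true
  demonstrated funds ≥ 169959 USD: 176411 ≥ 169959 is true
  NOT prior overstay on record: yes → false
  home-ties score ≥ 2: 9 ≥ 2 is true
  biometrics captured: yes → true
  intended stay ≥ 472 days: 554 ≥ 472 is true
  NOT has a sponsor letter: yes → false
  NOT criminal record: yes → false
  interview score > 5: 3 > 5 is false
Combine:
[1.2] NOT true = false
[1] true AND false = false
[2] false AND true = false
[3.1] NOT true = false
[3.3] NOT false = true
[3] false AND true AND true = false
[4.3] NOT false = true
[4] false AND false AND true = false
[root] false OR false OR false OR false = false
Overall: false → refused

Refused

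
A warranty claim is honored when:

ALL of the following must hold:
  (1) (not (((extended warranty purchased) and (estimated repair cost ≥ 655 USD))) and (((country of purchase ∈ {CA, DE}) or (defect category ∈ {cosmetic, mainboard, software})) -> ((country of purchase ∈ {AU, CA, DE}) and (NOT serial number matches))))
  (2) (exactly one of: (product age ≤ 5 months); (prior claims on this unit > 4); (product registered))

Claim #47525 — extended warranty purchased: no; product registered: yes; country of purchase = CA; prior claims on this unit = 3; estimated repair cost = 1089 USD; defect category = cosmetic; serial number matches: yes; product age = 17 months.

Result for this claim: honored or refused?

Atomic conditions:
  extended warranty purchased: no → false
  estimated repair cost ≥ 655 USD: 1089 ≥ 655 is true
  country of purchase ∈ {CA, DE}: CA is in the set → true
  defect category ∈ {cosmetic, mainboard, software}: cosmetic is in the set → true
  country of purchase ∈ {AU, CA, DE}: CA is in the set → true
  NOT serial number matches: yes → false
  product age ≤ 5 months: 17 ≤ 5 is false
  prior claims on this unit > 4: 3 > 4 is false
  product registered: yes → true
Combine:
[1.1.1] false AND true = false
[1.1] NOT false = true
[1.2.1] true OR true = true
[1.2.2] true AND false = false
[1.2] true → false = false
[1] true AND false = false
[2] exactly-one(false, false, true) = true
[root] false AND true = false
Overall: false → refused

Refused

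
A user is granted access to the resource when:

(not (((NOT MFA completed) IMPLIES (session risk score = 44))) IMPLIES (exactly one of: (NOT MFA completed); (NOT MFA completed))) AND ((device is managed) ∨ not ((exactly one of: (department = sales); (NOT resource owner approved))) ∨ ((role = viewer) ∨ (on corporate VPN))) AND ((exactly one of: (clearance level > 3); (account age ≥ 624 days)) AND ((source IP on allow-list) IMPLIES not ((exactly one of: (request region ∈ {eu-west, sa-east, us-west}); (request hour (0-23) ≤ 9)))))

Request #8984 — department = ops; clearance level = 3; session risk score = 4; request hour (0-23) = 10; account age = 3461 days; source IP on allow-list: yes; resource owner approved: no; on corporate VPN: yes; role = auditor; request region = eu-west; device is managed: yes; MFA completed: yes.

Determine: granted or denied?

Atomic conditions:
  NOT MFA completed: yes → false
  session risk score = 44: 4 == 44 is false
  device is managed: yes → true
  department = sales: ops == sales is false
  NOT resource owner approved: no → true
  role = viewer: auditor == viewer is false
  on corporate VPN: yes → true
  clearance level > 3: 3 > 3 is false
  account age ≥ 624 days: 3461 ≥ 624 is true
  source IP on allow-list: yes → true
  request region ∈ {eu-west, sa-east, us-west}: eu-west is in the set → true
  request hour (0-23) ≤ 9: 10 ≤ 9 is false
Combine:
[1.1.1] false → false (antecedent false ⇒ implication holds) = true
[1.1] NOT true = false
[1.2] exactly-one(false, false) = false
[1] false → false (antecedent false ⇒ implication holds) = true
[2.2.1] exactly-one(false, true) = true
[2.2] NOT true = false
[2.3] false OR true = true
[2] true OR false OR true = true
[3.1] exactly-one(false, true) = true
[3.2.2.1] exactly-one(true, false) = true
[3.2.2] NOT true = false
[3.2] true → false = false
[3] true AND false = false
[root] true AND true AND false = false
Overall: false → denied

Denied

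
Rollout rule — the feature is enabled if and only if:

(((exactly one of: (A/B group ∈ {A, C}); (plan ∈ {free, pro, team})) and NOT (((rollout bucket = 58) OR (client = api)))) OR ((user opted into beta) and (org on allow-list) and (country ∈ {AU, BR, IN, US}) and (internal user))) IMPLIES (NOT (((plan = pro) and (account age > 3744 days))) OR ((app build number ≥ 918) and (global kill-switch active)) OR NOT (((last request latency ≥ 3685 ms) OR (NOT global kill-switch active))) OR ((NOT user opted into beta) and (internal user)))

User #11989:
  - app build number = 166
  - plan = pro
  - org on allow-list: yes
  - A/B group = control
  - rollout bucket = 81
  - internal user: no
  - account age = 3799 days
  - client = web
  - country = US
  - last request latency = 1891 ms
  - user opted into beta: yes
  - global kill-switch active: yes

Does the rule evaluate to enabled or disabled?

Enabled

Atomic conditions:
  A/B group ∈ {A, C}: control is not in the set → false
  plan ∈ {free, pro, team}: pro is in the set → true
  rollout bucket = 58: 81 == 58 is false
  client = api: web == api is false
  user opted into beta: yes → true
  org on allow-list: yes → true
  country ∈ {AU, BR, IN, US}: US is in the set → true
  internal user: no → false
  plan = pro: pro == pro is true
  account age > 3744 days: 3799 > 3744 is true
  app build number ≥ 918: 166 ≥ 918 is false
  global kill-switch active: yes → true
  last request latency ≥ 3685 ms: 1891 ≥ 3685 is false
  NOT global kill-switch active: yes → false
  NOT user opted into beta: yes → false
Combine:
[1.1.1] exactly-one(false, true) = true
[1.1.2.1] false OR false = false
[1.1.2] NOT false = true
[1.1] true AND true = true
[1.2] true AND true AND true AND false = false
[1] true OR false = true
[2.1.1] true AND true = true
[2.1] NOT true = false
[2.2] false AND true = false
[2.3.1] false OR false = false
[2.3] NOT false = true
[2.4] false AND false = false
[2] false OR false OR true OR false = true
[root] true → true = true
Overall: true → enabled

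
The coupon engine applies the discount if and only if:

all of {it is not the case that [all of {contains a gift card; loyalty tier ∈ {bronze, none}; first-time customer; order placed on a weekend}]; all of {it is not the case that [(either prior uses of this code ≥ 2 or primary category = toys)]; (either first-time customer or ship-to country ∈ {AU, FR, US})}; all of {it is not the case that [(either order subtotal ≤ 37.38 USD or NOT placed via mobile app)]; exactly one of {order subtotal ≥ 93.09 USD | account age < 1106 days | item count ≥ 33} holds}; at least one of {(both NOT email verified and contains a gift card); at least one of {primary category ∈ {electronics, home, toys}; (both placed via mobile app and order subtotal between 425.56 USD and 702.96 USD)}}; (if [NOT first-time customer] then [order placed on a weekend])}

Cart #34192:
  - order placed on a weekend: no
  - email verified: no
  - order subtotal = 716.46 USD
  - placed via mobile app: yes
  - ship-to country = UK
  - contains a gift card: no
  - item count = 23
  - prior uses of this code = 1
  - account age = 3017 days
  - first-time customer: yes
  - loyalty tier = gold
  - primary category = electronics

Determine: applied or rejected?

Applied

Atomic conditions:
  contains a gift card: no → false
  loyalty tier ∈ {bronze, none}: gold is not in the set → false
  first-time customer: yes → true
  order placed on a weekend: no → false
  prior uses of this code ≥ 2: 1 ≥ 2 is false
  primary category = toys: electronics == toys is false
  ship-to country ∈ {AU, FR, US}: UK is not in the set → false
  order subtotal ≤ 37.38 USD: 716.46 ≤ 37.38 is false
  NOT placed via mobile app: yes → false
  order subtotal ≥ 93.09 USD: 716.46 ≥ 93.09 is true
  account age < 1106 days: 3017 < 1106 is false
  item count ≥ 33: 23 ≥ 33 is false
  NOT email verified: no → true
  primary category ∈ {electronics, home, toys}: electronics is in the set → true
  placed via mobile app: yes → true
  order subtotal between 425.56 USD and 702.96 USD: 716.46 in [425.56, 702.96] is false
  NOT first-time customer: yes → false
Combine:
[1.1] false AND false AND true AND false = false
[1] NOT false = true
[2.1.1] false OR false = false
[2.1] NOT false = true
[2.2] true OR false = true
[2] true AND true = true
[3.1.1] false OR false = false
[3.1] NOT false = true
[3.2] exactly-one(true, false, false) = true
[3] true AND true = true
[4.1] true AND false = false
[4.2.2] true AND false = false
[4.2] true OR false = true
[4] false OR true = true
[5] false → false (antecedent false ⇒ implication holds) = true
[root] true AND true AND true AND true AND true = true
Overall: true → applied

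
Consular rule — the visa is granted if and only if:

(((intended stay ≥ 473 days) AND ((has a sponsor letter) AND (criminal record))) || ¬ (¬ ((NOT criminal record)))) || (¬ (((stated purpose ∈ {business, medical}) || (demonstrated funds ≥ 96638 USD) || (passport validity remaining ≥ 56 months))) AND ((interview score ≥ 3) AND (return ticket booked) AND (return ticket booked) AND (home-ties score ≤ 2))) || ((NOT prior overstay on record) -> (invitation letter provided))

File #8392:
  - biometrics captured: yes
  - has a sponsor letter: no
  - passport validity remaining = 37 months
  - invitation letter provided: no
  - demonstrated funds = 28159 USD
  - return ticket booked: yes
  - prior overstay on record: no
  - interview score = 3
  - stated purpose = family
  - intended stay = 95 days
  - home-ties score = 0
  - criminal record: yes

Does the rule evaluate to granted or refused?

Atomic conditions:
  intended stay ≥ 473 days: 95 ≥ 473 is false
  has a sponsor letter: no → false
  criminal record: yes → true
  NOT criminal record: yes → false
  stated purpose ∈ {business, medical}: family is not in the set → false
  demonstrated funds ≥ 96638 USD: 28159 ≥ 96638 is false
  passport validity remaining ≥ 56 months: 37 ≥ 56 is false
  interview score ≥ 3: 3 ≥ 3 is true
  return ticket booked: yes → true
  home-ties score ≤ 2: 0 ≤ 2 is true
  NOT prior overstay on record: no → true
  invitation letter provided: no → false
Combine:
[1.1.2] false AND true = false
[1.1] false AND false = false
[1.2.1] NOT false = true
[1.2] NOT true = false
[1] false OR false = false
[2.1.1] false OR false OR false = false
[2.1] NOT false = true
[2.2] true AND true AND true AND true = true
[2] true AND true = true
[3] true → false = false
[root] false OR true OR false = true
Overall: true → granted

Granted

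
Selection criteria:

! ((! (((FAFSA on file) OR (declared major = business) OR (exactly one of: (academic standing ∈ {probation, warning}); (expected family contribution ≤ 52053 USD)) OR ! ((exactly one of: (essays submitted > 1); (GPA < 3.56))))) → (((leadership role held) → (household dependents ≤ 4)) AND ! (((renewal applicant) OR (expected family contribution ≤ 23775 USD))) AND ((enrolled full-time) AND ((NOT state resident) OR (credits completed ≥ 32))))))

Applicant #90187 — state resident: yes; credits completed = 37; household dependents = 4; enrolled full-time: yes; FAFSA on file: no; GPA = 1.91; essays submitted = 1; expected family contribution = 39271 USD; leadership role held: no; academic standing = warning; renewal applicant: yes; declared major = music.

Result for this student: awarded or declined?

Awarded

Atomic conditions:
  FAFSA on file: no → false
  declared major = business: music == business is false
  academic standing ∈ {probation, warning}: warning is in the set → true
  expected family contribution ≤ 52053 USD: 39271 ≤ 52053 is true
  essays submitted > 1: 1 > 1 is false
  GPA < 3.56: 1.91 < 3.56 is true
  leadership role held: no → false
  household dependents ≤ 4: 4 ≤ 4 is true
  renewal applicant: yes → true
  expected family contribution ≤ 23775 USD: 39271 ≤ 23775 is false
  enrolled full-time: yes → true
  NOT state resident: yes → false
  credits completed ≥ 32: 37 ≥ 32 is true
Combine:
[1.1.1.3] exactly-one(true, true) = false
[1.1.1.4.1] exactly-one(false, true) = true
[1.1.1.4] NOT true = false
[1.1.1] false OR false OR false OR false = false
[1.1] NOT false = true
[1.2.1] false → true (antecedent false ⇒ implication holds) = true
[1.2.2.1] true OR false = true
[1.2.2] NOT true = false
[1.2.3.2] false OR true = true
[1.2.3] true AND true = true
[1.2] true AND false AND true = false
[1] true → false = false
[root] NOT false = true
Overall: true → awarded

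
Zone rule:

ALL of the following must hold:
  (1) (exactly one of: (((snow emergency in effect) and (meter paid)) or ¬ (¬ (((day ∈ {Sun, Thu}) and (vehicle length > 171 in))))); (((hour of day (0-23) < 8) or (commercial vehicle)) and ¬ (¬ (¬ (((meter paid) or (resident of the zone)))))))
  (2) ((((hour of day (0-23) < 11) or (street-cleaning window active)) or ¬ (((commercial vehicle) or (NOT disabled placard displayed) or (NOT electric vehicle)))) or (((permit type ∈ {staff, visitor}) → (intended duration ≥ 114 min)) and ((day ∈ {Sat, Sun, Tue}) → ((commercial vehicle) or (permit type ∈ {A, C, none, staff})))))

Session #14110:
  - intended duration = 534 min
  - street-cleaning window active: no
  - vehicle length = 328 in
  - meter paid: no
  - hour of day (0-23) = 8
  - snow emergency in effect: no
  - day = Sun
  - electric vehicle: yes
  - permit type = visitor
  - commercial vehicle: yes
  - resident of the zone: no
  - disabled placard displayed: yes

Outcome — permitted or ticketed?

Atomic conditions:
  snow emergency in effect: no → false
  meter paid: no → false
  day ∈ {Sun, Thu}: Sun is in the set → true
  vehicle length > 171 in: 328 > 171 is true
  hour of day (0-23) < 8: 8 < 8 is false
  commercial vehicle: yes → true
  resident of the zone: no → false
  hour of day (0-23) < 11: 8 < 11 is true
  street-cleaning window active: no → false
  NOT disabled placard displayed: yes → false
  NOT electric vehicle: yes → false
  permit type ∈ {staff, visitor}: visitor is in the set → true
  intended duration ≥ 114 min: 534 ≥ 114 is true
  day ∈ {Sat, Sun, Tue}: Sun is in the set → true
  permit type ∈ {A, C, none, staff}: visitor is not in the set → false
Combine:
[1.1.1] false AND false = false
[1.1.2.1.1] true AND true = true
[1.1.2.1] NOT true = false
[1.1.2] NOT false = true
[1.1] false OR true = true
[1.2.1] false OR true = true
[1.2.2.1.1.1] false OR false = false
[1.2.2.1.1] NOT false = true
[1.2.2.1] NOT true = false
[1.2.2] NOT false = true
[1.2] true AND true = true
[1] exactly-one(true, true) = false
[2.1.1] true OR false = true
[2.1.2.1] true OR false OR false = true
[2.1.2] NOT true = false
[2.1] true OR false = true
[2.2.1] true → true = true
[2.2.2.2] true OR false = true
[2.2.2] true → true = true
[2.2] true AND true = true
[2] true OR true = true
[root] false AND true = false
Overall: false → ticketed

Ticketed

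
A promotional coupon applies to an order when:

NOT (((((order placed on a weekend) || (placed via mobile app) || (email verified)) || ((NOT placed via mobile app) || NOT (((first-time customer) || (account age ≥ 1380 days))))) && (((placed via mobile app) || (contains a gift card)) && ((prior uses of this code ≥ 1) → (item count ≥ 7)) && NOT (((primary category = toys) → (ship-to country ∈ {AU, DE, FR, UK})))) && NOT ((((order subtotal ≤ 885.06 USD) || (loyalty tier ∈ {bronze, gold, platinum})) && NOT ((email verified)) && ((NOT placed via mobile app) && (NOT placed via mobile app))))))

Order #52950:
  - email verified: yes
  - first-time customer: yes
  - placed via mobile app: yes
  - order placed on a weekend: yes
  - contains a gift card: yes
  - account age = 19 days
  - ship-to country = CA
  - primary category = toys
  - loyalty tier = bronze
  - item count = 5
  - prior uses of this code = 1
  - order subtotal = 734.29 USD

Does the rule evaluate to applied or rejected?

Applied

Atomic conditions:
  order placed on a weekend: yes → true
  placed via mobile app: yes → true
  email verified: yes → true
  NOT placed via mobile app: yes → false
  first-time customer: yes → true
  account age ≥ 1380 days: 19 ≥ 1380 is false
  contains a gift card: yes → true
  prior uses of this code ≥ 1: 1 ≥ 1 is true
  item count ≥ 7: 5 ≥ 7 is false
  primary category = toys: toys == toys is true
  ship-to country ∈ {AU, DE, FR, UK}: CA is not in the set → false
  order subtotal ≤ 885.06 USD: 734.29 ≤ 885.06 is true
  loyalty tier ∈ {bronze, gold, platinum}: bronze is in the set → true
Combine:
[1.1.1] true OR true OR true = true
[1.1.2.2.1] true OR false = true
[1.1.2.2] NOT true = false
[1.1.2] false OR false = false
[1.1] true OR false = true
[1.2.1] true OR true = true
[1.2.2] true → false = false
[1.2.3.1] true → false = false
[1.2.3] NOT false = true
[1.2] true AND false AND true = false
[1.3.1.1] true OR true = true
[1.3.1.2] NOT true = false
[1.3.1.3] false AND false = false
[1.3.1] true AND false AND false = false
[1.3] NOT false = true
[1] true AND false AND true = false
[root] NOT false = true
Overall: true → applied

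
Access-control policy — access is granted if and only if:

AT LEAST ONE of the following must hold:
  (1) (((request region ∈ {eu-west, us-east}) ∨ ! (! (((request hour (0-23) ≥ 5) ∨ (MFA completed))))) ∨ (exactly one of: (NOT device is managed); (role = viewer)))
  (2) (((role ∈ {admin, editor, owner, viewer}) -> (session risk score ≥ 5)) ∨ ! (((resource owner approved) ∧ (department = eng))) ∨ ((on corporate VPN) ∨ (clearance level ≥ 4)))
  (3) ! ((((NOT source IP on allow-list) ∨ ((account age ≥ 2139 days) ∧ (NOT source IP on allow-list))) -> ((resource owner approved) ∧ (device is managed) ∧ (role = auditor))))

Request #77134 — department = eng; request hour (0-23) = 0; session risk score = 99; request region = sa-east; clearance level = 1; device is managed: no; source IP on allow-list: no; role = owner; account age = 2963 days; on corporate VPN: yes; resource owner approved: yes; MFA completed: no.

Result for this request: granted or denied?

Atomic conditions:
  request region ∈ {eu-west, us-east}: sa-east is not in the set → false
  request hour (0-23) ≥ 5: 0 ≥ 5 is false
  MFA completed: no → false
  NOT device is managed: no → true
  role = viewer: owner == viewer is false
  role ∈ {admin, editor, owner, viewer}: owner is in the set → true
  session risk score ≥ 5: 99 ≥ 5 is true
  resource owner approved: yes → true
  department = eng: eng == eng is true
  on corporate VPN: yes → true
  clearance level ≥ 4: 1 ≥ 4 is false
  NOT source IP on allow-list: no → true
  account age ≥ 2139 days: 2963 ≥ 2139 is true
  device is managed: no → false
  role = auditor: owner == auditor is false
Combine:
[1.1.2.1.1] false OR false = false
[1.1.2.1] NOT false = true
[1.1.2] NOT true = false
[1.1] false OR false = false
[1.2] exactly-one(true, false) = true
[1] false OR true = true
[2.1] true → true = true
[2.2.1] true AND true = true
[2.2] NOT true = false
[2.3] true OR false = true
[2] true OR false OR true = true
[3.1.1.2] true AND true = true
[3.1.1] true OR true = true
[3.1.2] true AND false AND false = false
[3.1] true → false = false
[3] NOT false = true
[root] true OR true OR true = true
Overall: true → granted

Granted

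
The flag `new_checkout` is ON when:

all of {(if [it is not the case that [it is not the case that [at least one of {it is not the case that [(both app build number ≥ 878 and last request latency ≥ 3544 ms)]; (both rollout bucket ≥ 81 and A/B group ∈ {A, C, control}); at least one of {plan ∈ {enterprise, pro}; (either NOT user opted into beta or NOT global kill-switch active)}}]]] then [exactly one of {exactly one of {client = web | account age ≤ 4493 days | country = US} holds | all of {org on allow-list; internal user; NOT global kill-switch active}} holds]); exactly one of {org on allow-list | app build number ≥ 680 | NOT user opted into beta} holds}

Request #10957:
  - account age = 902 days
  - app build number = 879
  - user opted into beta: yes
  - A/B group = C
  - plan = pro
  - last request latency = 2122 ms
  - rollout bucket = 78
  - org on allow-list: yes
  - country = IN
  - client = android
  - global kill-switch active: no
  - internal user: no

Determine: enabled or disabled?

Disabled

Atomic conditions:
  app build number ≥ 878: 879 ≥ 878 is true
  last request latency ≥ 3544 ms: 2122 ≥ 3544 is false
  rollout bucket ≥ 81: 78 ≥ 81 is false
  A/B group ∈ {A, C, control}: C is in the set → true
  plan ∈ {enterprise, pro}: pro is in the set → true
  NOT user opted into beta: yes → false
  NOT global kill-switch active: no → true
  client = web: android == web is false
  account age ≤ 4493 days: 902 ≤ 4493 is true
  country = US: IN == US is false
  org on allow-list: yes → true
  internal user: no → false
  app build number ≥ 680: 879 ≥ 680 is true
Combine:
[1.1.1.1.1.1] true AND false = false
[1.1.1.1.1] NOT false = true
[1.1.1.1.2] false AND true = false
[1.1.1.1.3.2] false OR true = true
[1.1.1.1.3] true OR true = true
[1.1.1.1] true OR false OR true = true
[1.1.1] NOT true = false
[1.1] NOT false = true
[1.2.1] exactly-one(false, true, false) = true
[1.2.2] true AND false AND true = false
[1.2] exactly-one(true, false) = true
[1] true → true = true
[2] exactly-one(true, true, false) = false
[root] true AND false = false
Overall: false → disabled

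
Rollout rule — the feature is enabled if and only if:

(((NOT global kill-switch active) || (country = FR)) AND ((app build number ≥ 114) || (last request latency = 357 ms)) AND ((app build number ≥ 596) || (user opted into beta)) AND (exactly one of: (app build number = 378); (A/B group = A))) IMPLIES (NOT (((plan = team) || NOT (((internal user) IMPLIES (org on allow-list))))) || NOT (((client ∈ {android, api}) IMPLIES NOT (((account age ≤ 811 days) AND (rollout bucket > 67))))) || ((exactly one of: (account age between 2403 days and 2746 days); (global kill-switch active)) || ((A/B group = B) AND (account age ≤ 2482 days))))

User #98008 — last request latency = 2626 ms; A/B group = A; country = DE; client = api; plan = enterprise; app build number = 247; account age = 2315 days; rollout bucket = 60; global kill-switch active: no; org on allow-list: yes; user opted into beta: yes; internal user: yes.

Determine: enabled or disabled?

Atomic conditions:
  NOT global kill-switch active: no → true
  country = FR: DE == FR is false
  app build number ≥ 114: 247 ≥ 114 is true
  last request latency = 357 ms: 2626 == 357 is false
  app build number ≥ 596: 247 ≥ 596 is false
  user opted into beta: yes → true
  app build number = 378: 247 == 378 is false
  A/B group = A: A == A is true
  plan = team: enterprise == team is false
  internal user: yes → true
  org on allow-list: yes → true
  client ∈ {android, api}: api is in the set → true
  account age ≤ 811 days: 2315 ≤ 811 is false
  rollout bucket > 67: 60 > 67 is false
  account age between 2403 days and 2746 days: 2315 in [2403, 2746] is false
  global kill-switch active: no → false
  A/B group = B: A == B is false
  account age ≤ 2482 days: 2315 ≤ 2482 is true
Combine:
[1.1] true OR false = true
[1.2] true OR false = true
[1.3] false OR true = true
[1.4] exactly-one(false, true) = true
[1] true AND true AND true AND true = true
[2.1.1.2.1] true → true = true
[2.1.1.2] NOT true = false
[2.1.1] false OR false = false
[2.1] NOT false = true
[2.2.1.2.1] false AND false = false
[2.2.1.2] NOT false = true
[2.2.1] true → true = true
[2.2] NOT true = false
[2.3.1] exactly-one(false, false) = false
[2.3.2] false AND true = false
[2.3] false OR false = false
[2] true OR false OR false = true
[root] true → true = true
Overall: true → enabled

Enabled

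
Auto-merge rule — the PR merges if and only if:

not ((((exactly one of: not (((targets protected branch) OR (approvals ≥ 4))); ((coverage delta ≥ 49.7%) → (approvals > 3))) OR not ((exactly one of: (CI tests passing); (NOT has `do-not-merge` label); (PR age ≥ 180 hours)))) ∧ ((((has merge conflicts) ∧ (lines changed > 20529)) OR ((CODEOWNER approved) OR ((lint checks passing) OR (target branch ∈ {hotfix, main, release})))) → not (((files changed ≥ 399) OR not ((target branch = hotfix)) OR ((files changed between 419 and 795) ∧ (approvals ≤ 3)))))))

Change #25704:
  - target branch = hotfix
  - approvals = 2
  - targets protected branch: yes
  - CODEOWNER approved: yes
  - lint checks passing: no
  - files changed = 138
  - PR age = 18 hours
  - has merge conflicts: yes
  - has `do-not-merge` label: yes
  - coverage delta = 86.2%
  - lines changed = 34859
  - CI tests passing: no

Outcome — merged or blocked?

Blocked

Atomic conditions:
  targets protected branch: yes → true
  approvals ≥ 4: 2 ≥ 4 is false
  coverage delta ≥ 49.7%: 86.2 ≥ 49.7 is true
  approvals > 3: 2 > 3 is false
  CI tests passing: no → false
  NOT has `do-not-merge` label: yes → false
  PR age ≥ 180 hours: 18 ≥ 180 is false
  has merge conflicts: yes → true
  lines changed > 20529: 34859 > 20529 is true
  CODEOWNER approved: yes → true
  lint checks passing: no → false
  target branch ∈ {hotfix, main, release}: hotfix is in the set → true
  files changed ≥ 399: 138 ≥ 399 is false
  target branch = hotfix: hotfix == hotfix is true
  files changed between 419 and 795: 138 in [419, 795] is false
  approvals ≤ 3: 2 ≤ 3 is true
Combine:
[1.1.1.1.1] true OR false = true
[1.1.1.1] NOT true = false
[1.1.1.2] true → false = false
[1.1.1] exactly-one(false, false) = false
[1.1.2.1] exactly-one(false, false, false) = false
[1.1.2] NOT false = true
[1.1] false OR true = true
[1.2.1.1] true AND true = true
[1.2.1.2.2] false OR true = true
[1.2.1.2] true OR true = true
[1.2.1] true OR true = true
[1.2.2.1.2] NOT true = false
[1.2.2.1.3] false AND true = false
[1.2.2.1] false OR false OR false = false
[1.2.2] NOT false = true
[1.2] true → true = true
[1] true AND true = true
[root] NOT true = false
Overall: false → blocked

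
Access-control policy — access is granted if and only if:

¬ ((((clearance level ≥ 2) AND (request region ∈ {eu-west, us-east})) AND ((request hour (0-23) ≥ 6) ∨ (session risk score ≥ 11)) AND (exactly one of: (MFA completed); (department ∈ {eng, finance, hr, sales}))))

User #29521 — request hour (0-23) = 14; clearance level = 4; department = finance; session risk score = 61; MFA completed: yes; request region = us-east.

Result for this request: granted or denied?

Granted

Atomic conditions:
  clearance level ≥ 2: 4 ≥ 2 is true
  request region ∈ {eu-west, us-east}: us-east is in the set → true
  request hour (0-23) ≥ 6: 14 ≥ 6 is true
  session risk score ≥ 11: 61 ≥ 11 is true
  MFA completed: yes → true
  department ∈ {eng, finance, hr, sales}: finance is in the set → true
Combine:
[1.1] true AND true = true
[1.2] true OR true = true
[1.3] exactly-one(true, true) = false
[1] true AND true AND false = false
[root] NOT false = true
Overall: true → granted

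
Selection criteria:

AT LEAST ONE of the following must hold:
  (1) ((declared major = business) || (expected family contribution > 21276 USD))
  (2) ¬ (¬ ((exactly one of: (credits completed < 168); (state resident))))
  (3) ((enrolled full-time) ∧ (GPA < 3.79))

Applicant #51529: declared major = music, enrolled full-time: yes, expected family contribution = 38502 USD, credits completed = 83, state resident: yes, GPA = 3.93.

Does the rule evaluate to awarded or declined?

Atomic conditions:
  declared major = business: music == business is false
  expected family contribution > 21276 USD: 38502 > 21276 is true
  credits completed < 168: 83 < 168 is true
  state resident: yes → true
  enrolled full-time: yes → true
  GPA < 3.79: 3.93 < 3.79 is false
Combine:
[1] false OR true = true
[2.1.1] exactly-one(true, true) = false
[2.1] NOT false = true
[2] NOT true = false
[3] true AND false = false
[root] true OR false OR false = true
Overall: true → awarded

Awarded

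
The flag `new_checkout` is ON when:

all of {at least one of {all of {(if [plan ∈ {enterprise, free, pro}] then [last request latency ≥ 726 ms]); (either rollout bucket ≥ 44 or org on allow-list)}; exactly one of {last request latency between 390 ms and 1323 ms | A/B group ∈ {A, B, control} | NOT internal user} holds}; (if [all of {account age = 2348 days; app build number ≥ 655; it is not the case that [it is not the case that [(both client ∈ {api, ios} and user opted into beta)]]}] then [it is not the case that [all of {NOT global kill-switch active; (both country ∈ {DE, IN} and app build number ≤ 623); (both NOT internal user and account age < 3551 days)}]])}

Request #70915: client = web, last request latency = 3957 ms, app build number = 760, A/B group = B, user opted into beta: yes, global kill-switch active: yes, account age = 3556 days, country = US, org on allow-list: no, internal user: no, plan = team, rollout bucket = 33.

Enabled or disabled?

Disabled

Atomic conditions:
  plan ∈ {enterprise, free, pro}: team is not in the set → false
  last request latency ≥ 726 ms: 3957 ≥ 726 is true
  rollout bucket ≥ 44: 33 ≥ 44 is false
  org on allow-list: no → false
  last request latency between 390 ms and 1323 ms: 3957 in [390, 1323] is false
  A/B group ∈ {A, B, control}: B is in the set → true
  NOT internal user: no → true
  account age = 2348 days: 3556 == 2348 is false
  app build number ≥ 655: 760 ≥ 655 is true
  client ∈ {api, ios}: web is not in the set → false
  user opted into beta: yes → true
  NOT global kill-switch active: yes → false
  country ∈ {DE, IN}: US is not in the set → false
  app build number ≤ 623: 760 ≤ 623 is false
  account age < 3551 days: 3556 < 3551 is false
Combine:
[1.1.1] false → true (antecedent false ⇒ implication holds) = true
[1.1.2] false OR false = false
[1.1] true AND false = false
[1.2] exactly-one(false, true, true) = false
[1] false OR false = false
[2.1.3.1.1] false AND true = false
[2.1.3.1] NOT false = true
[2.1.3] NOT true = false
[2.1] false AND true AND false = false
[2.2.1.2] false AND false = false
[2.2.1.3] true AND false = false
[2.2.1] false AND false AND false = false
[2.2] NOT false = true
[2] false → true (antecedent false ⇒ implication holds) = true
[root] false AND true = false
Overall: false → disabled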